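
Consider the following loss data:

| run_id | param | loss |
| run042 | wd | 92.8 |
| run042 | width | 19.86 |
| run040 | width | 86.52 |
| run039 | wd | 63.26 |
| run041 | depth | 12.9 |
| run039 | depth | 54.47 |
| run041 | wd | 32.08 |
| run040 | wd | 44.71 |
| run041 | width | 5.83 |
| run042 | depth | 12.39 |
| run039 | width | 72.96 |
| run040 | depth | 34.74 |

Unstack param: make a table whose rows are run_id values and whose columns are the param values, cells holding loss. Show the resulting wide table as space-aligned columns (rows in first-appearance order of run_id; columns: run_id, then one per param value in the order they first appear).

run_id  wd     width  depth
run042  92.8   19.86  12.39
run040  44.71  86.52  34.74
run039  63.26  72.96  54.47
run041  32.08  5.83   12.9 

Columns: run_id plus the 3 distinct param values (wd, width, depth).
For example, row run042 column wd takes loss=92.8 from the long row (run042, wd).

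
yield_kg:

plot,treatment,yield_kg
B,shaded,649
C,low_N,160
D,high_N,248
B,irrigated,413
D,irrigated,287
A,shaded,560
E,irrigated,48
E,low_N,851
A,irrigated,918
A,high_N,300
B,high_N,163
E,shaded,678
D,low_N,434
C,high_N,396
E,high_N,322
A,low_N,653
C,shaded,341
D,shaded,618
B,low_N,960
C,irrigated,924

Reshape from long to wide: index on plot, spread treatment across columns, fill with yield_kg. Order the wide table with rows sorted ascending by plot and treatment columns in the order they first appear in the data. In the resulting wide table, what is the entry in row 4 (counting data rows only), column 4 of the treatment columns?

287

With rows sorted ascending by plot, row 4 is plot=D. treatment columns in first-appearance order: shaded, low_N, high_N, irrigated; column 4 is irrigated.
Long rows with plot=D, treatment=irrigated: yield_kg = 287.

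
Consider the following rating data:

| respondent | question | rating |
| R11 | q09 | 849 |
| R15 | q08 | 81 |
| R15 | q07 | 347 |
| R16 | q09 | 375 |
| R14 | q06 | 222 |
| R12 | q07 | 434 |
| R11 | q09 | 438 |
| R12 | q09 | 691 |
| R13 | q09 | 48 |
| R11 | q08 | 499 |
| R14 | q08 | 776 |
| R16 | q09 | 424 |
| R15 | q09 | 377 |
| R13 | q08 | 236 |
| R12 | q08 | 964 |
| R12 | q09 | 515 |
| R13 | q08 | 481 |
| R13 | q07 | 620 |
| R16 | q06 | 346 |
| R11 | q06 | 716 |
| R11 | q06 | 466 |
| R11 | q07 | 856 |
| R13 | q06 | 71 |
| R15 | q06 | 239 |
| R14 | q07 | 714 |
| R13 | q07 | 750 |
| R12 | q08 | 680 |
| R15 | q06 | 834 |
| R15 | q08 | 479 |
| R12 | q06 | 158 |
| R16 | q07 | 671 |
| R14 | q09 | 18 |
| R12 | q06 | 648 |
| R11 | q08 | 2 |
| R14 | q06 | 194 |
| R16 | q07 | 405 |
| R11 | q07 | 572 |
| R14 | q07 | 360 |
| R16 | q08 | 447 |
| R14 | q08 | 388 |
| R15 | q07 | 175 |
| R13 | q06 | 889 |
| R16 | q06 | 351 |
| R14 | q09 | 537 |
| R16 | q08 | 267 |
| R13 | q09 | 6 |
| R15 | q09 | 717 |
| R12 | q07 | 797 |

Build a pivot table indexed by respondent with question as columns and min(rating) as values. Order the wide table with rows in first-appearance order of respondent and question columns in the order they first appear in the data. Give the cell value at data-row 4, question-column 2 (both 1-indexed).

388

With rows in first-appearance order of respondent, row 4 is respondent=R14. question columns in first-appearance order: q09, q08, q07, q06; column 2 is q08.
Long rows with respondent=R14, question=q08: min(776, 388) = 388.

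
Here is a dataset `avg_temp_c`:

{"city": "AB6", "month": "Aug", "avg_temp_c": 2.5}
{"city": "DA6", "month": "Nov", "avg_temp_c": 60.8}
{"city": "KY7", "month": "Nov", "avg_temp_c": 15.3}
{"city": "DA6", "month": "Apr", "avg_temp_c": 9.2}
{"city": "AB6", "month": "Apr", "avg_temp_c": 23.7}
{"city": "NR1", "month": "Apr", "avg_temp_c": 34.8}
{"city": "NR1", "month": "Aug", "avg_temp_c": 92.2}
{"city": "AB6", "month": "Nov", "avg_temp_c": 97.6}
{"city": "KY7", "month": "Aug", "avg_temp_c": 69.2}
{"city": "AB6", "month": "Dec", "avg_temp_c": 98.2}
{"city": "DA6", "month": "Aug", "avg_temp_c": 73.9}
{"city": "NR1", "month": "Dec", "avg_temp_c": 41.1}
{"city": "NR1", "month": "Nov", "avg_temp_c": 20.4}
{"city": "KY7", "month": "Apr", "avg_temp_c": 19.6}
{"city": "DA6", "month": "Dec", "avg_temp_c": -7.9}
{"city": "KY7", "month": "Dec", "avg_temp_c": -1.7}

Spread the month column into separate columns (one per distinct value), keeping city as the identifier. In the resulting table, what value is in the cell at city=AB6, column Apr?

23.7

Wide layout: rows indexed by city, columns are the 4 distinct month values (Aug, Nov, Apr, Dec).
Cell (city=AB6, month=Apr) draws from the long row where city=AB6 and month=Apr, which has avg_temp_c=23.7.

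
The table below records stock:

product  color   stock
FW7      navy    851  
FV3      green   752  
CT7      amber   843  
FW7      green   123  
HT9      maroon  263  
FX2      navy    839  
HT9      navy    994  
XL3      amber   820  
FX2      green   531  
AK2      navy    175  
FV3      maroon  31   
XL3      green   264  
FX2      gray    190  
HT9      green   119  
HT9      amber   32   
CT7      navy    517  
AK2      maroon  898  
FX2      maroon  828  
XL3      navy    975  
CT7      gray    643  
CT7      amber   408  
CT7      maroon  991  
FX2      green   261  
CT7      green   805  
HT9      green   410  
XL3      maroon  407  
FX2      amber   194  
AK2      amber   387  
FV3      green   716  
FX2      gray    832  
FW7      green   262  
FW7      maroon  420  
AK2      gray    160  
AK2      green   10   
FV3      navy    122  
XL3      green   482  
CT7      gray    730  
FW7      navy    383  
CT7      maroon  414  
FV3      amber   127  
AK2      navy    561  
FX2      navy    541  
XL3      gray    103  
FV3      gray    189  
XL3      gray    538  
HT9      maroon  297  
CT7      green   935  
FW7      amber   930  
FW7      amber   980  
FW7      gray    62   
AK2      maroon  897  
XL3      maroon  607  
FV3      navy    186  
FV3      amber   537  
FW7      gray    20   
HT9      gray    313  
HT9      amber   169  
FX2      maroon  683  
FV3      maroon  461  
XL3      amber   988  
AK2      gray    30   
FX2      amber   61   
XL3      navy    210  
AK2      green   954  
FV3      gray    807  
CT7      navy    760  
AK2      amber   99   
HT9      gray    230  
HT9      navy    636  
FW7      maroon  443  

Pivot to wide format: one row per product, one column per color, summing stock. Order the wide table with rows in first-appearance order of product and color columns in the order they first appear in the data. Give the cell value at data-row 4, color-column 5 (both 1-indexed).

543

With rows in first-appearance order of product, row 4 is product=HT9. color columns in first-appearance order: navy, green, amber, maroon, gray; column 5 is gray.
Long rows with product=HT9, color=gray: 313 + 230 = 543.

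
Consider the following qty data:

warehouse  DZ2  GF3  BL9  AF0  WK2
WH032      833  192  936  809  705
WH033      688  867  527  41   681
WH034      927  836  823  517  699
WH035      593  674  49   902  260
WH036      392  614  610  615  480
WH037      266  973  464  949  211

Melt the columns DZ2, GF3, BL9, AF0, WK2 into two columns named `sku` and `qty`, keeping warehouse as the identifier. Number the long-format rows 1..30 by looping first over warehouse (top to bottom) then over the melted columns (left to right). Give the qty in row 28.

464

30 rows total (6 × 5). Row 28: index ⌊(28-1)/5⌋ = 5 into warehouse → WH037; (28-1) mod 5 = 2 into the melted columns → BL9.
So row 28 is (WH037, BL9, 464); qty = 464.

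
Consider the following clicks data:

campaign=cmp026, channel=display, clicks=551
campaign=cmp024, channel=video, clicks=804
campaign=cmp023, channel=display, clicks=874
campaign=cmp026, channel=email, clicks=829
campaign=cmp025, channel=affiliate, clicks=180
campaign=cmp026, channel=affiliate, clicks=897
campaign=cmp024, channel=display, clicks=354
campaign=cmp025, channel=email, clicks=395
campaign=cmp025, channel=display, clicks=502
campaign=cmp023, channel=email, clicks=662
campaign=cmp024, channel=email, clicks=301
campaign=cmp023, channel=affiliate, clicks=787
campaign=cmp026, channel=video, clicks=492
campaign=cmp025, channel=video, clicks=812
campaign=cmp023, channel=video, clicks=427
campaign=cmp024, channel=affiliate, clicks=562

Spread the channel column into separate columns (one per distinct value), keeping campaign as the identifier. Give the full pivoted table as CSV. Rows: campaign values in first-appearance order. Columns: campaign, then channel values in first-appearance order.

campaign,display,video,email,affiliate
cmp026,551,492,829,897
cmp024,354,804,301,562
cmp023,874,427,662,787
cmp025,502,812,395,180

Columns: campaign plus the 4 distinct channel values (display, video, email, affiliate).
For example, row cmp026 column display takes clicks=551 from the long row (cmp026, display).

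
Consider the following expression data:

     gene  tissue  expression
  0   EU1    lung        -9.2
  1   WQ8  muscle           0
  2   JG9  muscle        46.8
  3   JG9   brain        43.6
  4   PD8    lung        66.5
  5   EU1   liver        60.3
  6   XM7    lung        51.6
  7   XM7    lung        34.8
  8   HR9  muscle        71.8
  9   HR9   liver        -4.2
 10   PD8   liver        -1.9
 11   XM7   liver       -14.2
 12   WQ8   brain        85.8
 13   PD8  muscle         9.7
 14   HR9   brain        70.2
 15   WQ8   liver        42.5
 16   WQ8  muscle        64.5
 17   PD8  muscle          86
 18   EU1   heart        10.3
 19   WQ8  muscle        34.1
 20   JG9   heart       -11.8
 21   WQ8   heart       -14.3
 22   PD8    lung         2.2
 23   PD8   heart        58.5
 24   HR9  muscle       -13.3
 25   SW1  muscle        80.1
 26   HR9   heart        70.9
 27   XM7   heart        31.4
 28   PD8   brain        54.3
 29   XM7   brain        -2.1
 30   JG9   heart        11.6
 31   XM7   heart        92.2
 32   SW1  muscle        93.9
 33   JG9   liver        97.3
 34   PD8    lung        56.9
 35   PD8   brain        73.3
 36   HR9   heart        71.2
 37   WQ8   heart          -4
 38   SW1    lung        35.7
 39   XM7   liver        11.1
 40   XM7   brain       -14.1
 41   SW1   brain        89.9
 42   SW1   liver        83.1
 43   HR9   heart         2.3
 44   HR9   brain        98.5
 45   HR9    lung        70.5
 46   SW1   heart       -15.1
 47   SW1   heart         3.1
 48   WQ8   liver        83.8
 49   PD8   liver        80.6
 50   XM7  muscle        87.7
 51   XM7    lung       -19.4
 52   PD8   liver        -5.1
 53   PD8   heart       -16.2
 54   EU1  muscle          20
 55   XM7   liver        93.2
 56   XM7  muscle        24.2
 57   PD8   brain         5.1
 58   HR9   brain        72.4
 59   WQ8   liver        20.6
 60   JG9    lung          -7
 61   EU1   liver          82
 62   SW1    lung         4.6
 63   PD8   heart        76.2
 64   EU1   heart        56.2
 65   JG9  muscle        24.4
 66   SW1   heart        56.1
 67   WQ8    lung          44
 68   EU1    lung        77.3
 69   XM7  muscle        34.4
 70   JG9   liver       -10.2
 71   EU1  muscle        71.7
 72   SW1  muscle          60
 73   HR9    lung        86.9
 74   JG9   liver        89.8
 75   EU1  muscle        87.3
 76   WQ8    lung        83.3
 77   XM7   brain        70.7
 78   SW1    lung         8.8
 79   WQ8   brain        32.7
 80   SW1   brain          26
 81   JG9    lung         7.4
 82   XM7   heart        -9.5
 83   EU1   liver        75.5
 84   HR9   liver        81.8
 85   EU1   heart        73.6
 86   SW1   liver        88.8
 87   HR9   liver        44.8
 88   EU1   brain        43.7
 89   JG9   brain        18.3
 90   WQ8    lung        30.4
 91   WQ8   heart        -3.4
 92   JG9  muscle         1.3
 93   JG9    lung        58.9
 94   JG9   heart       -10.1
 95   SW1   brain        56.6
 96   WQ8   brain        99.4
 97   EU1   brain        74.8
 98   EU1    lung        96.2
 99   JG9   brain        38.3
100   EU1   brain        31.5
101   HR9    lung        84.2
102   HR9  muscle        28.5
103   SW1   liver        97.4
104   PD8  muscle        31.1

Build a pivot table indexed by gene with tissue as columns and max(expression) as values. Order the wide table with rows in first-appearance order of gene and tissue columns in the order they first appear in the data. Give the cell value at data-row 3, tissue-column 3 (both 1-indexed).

43.6

With rows in first-appearance order of gene, row 3 is gene=JG9. tissue columns in first-appearance order: lung, muscle, brain, liver, heart; column 3 is brain.
Long rows with gene=JG9, tissue=brain: max(43.6, 18.3, 38.3) = 43.6.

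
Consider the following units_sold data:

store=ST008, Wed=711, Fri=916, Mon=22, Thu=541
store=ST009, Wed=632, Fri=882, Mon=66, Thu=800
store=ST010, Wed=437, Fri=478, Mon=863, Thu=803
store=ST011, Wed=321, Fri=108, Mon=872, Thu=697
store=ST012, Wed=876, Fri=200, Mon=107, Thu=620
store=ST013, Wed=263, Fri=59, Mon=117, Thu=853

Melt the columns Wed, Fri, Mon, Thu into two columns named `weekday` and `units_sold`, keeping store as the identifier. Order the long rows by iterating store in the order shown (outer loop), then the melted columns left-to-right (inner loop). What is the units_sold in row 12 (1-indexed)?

24 rows total (6 × 4). Row 12: index ⌊(12-1)/4⌋ = 2 into store → ST010; (12-1) mod 4 = 3 into the melted columns → Thu.
So row 12 is (ST010, Thu, 803); units_sold = 803.

803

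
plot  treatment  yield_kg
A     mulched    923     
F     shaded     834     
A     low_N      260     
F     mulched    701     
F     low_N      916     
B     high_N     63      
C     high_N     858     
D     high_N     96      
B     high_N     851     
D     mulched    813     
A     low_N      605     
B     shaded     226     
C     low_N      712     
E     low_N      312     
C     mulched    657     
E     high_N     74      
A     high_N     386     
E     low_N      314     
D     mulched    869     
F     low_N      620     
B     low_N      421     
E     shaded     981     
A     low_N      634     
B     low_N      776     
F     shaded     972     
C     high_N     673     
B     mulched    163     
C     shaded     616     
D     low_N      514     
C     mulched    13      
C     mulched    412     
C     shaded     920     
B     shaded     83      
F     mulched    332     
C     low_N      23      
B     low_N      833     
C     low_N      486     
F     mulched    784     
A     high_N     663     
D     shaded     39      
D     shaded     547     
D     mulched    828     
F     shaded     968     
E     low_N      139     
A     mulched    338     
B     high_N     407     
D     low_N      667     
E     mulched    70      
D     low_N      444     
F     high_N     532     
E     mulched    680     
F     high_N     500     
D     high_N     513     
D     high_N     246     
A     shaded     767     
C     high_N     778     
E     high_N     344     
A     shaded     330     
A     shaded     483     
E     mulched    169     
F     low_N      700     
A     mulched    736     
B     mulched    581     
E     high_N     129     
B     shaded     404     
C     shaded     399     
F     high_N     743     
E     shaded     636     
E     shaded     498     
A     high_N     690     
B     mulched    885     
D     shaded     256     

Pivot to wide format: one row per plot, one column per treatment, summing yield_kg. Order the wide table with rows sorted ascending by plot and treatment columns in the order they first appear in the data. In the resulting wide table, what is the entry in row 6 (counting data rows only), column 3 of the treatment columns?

With rows sorted ascending by plot, row 6 is plot=F. treatment columns in first-appearance order: mulched, shaded, low_N, high_N; column 3 is low_N.
Long rows with plot=F, treatment=low_N: 916 + 620 + 700 = 2236.

2236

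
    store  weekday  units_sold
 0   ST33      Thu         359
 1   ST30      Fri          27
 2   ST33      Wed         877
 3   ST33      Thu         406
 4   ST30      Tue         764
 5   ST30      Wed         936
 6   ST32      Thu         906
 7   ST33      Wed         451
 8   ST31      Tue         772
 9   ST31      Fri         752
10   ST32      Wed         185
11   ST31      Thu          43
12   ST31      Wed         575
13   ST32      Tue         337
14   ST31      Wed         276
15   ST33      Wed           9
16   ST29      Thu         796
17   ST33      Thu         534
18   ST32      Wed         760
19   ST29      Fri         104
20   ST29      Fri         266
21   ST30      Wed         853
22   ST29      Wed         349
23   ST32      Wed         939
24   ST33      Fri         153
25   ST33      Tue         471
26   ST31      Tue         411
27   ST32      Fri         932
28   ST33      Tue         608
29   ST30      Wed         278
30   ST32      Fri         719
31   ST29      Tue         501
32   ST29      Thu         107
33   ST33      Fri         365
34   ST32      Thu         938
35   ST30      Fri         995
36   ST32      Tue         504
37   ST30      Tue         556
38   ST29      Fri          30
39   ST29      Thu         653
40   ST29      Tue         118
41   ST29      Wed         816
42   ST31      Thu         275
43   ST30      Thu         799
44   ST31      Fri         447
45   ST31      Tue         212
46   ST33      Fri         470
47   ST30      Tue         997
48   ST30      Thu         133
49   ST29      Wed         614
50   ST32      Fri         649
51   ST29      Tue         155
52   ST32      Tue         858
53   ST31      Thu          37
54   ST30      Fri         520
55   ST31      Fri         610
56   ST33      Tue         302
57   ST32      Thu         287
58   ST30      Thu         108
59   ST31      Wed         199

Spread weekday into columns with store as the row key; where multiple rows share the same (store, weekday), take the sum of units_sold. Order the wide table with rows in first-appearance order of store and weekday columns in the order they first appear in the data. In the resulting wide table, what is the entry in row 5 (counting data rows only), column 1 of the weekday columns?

With rows in first-appearance order of store, row 5 is store=ST29. weekday columns in first-appearance order: Thu, Fri, Wed, Tue; column 1 is Thu.
Long rows with store=ST29, weekday=Thu: 796 + 107 + 653 = 1556.

1556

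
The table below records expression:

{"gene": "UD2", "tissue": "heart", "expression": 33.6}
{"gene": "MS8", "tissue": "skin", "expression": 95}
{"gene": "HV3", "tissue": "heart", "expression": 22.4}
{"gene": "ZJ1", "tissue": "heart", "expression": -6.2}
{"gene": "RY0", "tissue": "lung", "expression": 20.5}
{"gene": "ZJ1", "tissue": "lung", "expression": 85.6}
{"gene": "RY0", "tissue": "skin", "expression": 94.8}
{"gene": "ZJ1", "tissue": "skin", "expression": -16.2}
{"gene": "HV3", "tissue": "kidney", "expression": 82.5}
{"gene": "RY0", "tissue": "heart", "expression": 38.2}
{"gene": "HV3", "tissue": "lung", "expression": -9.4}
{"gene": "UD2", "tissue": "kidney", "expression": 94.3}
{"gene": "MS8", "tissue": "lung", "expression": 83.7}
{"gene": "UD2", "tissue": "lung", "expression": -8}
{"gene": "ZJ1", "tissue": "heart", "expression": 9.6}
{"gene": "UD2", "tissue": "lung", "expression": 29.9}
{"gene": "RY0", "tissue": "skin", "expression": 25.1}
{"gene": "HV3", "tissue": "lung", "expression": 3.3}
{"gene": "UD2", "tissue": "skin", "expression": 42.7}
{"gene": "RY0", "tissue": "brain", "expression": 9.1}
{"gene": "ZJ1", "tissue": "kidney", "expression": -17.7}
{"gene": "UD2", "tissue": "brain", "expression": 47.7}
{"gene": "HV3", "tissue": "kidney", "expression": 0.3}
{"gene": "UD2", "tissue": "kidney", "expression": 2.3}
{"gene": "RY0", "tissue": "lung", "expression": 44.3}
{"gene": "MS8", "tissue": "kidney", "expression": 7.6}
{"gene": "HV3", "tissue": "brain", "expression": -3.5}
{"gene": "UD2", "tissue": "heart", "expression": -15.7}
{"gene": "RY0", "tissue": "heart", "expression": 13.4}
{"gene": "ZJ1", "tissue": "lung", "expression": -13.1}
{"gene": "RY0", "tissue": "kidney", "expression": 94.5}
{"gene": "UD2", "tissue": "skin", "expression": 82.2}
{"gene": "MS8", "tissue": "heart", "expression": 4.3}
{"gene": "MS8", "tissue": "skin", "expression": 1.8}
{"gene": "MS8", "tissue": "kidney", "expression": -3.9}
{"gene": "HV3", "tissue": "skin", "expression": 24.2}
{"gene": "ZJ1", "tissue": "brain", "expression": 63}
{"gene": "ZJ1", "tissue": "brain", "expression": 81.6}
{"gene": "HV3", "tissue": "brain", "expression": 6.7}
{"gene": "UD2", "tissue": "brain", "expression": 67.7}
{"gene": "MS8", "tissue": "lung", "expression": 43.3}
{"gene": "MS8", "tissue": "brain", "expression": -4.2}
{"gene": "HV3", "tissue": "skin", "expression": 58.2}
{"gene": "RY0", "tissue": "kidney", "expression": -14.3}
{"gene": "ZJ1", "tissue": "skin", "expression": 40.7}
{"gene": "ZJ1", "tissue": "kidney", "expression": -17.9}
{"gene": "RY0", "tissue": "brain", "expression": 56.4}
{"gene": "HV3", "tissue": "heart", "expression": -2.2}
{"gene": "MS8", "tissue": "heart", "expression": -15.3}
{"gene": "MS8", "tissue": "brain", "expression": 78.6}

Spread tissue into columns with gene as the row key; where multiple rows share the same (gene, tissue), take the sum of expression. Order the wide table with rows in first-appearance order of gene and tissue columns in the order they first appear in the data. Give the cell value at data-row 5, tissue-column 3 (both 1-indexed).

64.8

With rows in first-appearance order of gene, row 5 is gene=RY0. tissue columns in first-appearance order: heart, skin, lung, kidney, brain; column 3 is lung.
Long rows with gene=RY0, tissue=lung: 20.5 + 44.3 = 64.8.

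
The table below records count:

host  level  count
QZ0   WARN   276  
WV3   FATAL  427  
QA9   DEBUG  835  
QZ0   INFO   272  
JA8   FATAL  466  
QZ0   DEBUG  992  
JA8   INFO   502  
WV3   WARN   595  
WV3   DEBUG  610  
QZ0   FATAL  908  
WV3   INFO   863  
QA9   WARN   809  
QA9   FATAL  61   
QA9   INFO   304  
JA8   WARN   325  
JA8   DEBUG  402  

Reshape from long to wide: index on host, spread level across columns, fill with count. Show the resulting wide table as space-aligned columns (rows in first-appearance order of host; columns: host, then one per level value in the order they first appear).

host  WARN  FATAL  DEBUG  INFO
QZ0   276   908    992    272 
WV3   595   427    610    863 
QA9   809   61     835    304 
JA8   325   466    402    502 

Columns: host plus the 4 distinct level values (WARN, FATAL, DEBUG, INFO).
For example, row QZ0 column WARN takes count=276 from the long row (QZ0, WARN).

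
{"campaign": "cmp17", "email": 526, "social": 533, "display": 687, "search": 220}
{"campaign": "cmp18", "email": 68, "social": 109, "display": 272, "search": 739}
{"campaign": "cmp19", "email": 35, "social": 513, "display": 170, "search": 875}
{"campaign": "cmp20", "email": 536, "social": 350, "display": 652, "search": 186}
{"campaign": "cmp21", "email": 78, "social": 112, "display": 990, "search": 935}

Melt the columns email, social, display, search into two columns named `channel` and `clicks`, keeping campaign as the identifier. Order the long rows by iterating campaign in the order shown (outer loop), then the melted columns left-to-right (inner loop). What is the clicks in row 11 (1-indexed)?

20 rows total (5 × 4). Row 11: index ⌊(11-1)/4⌋ = 2 into campaign → cmp19; (11-1) mod 4 = 2 into the melted columns → display.
So row 11 is (cmp19, display, 170); clicks = 170.

170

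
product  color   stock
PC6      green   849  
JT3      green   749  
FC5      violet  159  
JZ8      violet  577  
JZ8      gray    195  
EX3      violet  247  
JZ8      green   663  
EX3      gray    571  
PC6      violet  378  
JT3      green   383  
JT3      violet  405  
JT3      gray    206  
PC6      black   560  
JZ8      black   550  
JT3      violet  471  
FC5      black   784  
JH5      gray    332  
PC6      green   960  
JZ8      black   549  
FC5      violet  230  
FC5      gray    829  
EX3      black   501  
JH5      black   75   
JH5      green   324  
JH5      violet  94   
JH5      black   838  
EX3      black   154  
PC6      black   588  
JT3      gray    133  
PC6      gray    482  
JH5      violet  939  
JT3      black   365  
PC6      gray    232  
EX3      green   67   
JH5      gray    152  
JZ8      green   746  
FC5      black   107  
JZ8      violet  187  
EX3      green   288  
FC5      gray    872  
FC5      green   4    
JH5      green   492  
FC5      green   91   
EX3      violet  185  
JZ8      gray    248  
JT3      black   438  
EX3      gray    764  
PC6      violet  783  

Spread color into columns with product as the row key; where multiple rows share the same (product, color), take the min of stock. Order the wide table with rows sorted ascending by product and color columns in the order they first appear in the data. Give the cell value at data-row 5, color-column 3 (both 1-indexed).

With rows sorted ascending by product, row 5 is product=JZ8. color columns in first-appearance order: green, violet, gray, black; column 3 is gray.
Long rows with product=JZ8, color=gray: min(195, 248) = 195.

195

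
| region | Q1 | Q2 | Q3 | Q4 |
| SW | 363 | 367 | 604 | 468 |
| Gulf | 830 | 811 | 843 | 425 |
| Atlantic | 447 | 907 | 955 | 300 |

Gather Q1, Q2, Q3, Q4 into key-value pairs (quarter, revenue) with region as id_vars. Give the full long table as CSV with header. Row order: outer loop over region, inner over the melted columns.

Each (region, column) pair becomes one row: 3 × 4 = 12 rows.
For example, (SW, Q1) → revenue=363.

region,quarter,revenue
SW,Q1,363
SW,Q2,367
SW,Q3,604
SW,Q4,468
Gulf,Q1,830
Gulf,Q2,811
Gulf,Q3,843
Gulf,Q4,425
Atlantic,Q1,447
Atlantic,Q2,907
Atlantic,Q3,955
Atlantic,Q4,300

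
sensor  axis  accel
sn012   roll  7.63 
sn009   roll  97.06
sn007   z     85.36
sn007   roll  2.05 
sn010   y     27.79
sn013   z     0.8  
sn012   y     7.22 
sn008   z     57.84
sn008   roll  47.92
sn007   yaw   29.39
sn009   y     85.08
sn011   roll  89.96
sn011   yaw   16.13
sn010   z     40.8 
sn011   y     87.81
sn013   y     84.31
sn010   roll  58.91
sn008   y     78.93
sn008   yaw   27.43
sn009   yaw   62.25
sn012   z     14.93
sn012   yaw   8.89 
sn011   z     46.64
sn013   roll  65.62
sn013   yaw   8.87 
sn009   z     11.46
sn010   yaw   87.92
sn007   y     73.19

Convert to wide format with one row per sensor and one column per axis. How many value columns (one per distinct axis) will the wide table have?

4 distinct axis values: roll, yaw, z, y.

4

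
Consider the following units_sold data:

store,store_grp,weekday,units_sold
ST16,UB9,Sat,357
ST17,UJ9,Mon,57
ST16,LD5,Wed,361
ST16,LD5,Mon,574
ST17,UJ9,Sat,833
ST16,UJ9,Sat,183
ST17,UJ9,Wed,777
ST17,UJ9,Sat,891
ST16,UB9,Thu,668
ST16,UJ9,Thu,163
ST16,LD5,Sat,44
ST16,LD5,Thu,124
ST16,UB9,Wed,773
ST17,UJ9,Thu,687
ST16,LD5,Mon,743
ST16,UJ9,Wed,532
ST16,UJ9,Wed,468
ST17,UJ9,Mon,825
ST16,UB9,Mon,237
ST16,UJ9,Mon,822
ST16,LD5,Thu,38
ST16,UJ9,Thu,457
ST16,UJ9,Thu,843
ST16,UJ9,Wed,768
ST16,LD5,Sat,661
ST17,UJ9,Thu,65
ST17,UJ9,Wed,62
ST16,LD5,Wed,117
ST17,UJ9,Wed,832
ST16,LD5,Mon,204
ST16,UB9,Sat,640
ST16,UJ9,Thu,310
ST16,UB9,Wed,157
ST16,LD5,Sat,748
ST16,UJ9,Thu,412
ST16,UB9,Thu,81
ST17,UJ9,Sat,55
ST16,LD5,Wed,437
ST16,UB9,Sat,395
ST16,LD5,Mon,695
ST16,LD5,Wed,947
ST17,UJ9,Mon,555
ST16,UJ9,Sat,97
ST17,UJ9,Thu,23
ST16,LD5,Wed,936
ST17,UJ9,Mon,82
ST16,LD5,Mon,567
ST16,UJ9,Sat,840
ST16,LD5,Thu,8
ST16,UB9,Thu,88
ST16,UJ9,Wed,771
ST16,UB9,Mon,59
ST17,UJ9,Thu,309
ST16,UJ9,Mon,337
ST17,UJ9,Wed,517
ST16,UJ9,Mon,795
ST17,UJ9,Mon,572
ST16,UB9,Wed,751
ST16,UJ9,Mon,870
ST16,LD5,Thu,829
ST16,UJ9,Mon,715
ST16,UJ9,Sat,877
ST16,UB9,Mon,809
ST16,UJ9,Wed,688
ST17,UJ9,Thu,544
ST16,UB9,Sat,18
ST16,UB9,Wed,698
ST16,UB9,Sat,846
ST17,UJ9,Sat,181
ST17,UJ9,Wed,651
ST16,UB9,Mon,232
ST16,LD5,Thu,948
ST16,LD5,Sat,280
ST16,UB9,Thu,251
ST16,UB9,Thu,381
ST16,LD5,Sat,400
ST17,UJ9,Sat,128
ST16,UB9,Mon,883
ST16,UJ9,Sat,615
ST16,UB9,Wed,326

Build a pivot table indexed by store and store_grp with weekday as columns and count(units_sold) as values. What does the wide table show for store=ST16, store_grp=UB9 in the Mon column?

Rows with store=ST16, store_grp=UB9 and weekday=Mon: units_sold values are 237, 59, 809, 232, 883.
5 rows match — count = 5.

5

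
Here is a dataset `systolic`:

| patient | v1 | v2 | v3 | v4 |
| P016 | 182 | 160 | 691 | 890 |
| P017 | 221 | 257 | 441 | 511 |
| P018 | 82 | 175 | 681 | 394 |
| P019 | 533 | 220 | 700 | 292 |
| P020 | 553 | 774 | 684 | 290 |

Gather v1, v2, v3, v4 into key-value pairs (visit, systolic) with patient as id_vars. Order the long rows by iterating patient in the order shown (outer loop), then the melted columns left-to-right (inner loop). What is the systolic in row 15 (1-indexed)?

700

20 rows total (5 × 4). Row 15: index ⌊(15-1)/4⌋ = 3 into patient → P019; (15-1) mod 4 = 2 into the melted columns → v3.
So row 15 is (P019, v3, 700); systolic = 700.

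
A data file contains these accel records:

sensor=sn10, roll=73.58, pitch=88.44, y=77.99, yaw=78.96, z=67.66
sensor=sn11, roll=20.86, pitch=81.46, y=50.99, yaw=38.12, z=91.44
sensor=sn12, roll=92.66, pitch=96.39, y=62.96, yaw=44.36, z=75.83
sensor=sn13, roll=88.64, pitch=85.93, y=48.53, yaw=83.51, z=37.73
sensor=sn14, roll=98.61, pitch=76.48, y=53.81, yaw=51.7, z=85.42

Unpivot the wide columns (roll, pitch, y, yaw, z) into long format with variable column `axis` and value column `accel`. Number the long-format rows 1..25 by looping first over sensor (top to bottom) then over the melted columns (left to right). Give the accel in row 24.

51.7

25 rows total (5 × 5). Row 24: index ⌊(24-1)/5⌋ = 4 into sensor → sn14; (24-1) mod 5 = 3 into the melted columns → yaw.
So row 24 is (sn14, yaw, 51.7); accel = 51.7.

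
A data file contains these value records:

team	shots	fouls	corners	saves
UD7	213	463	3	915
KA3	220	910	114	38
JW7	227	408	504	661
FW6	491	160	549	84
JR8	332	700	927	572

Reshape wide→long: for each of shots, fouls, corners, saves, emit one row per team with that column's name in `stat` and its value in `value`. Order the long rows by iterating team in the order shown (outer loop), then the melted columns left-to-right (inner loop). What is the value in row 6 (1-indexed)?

910

20 rows total (5 × 4). Row 6: index ⌊(6-1)/4⌋ = 1 into team → KA3; (6-1) mod 4 = 1 into the melted columns → fouls.
So row 6 is (KA3, fouls, 910); value = 910.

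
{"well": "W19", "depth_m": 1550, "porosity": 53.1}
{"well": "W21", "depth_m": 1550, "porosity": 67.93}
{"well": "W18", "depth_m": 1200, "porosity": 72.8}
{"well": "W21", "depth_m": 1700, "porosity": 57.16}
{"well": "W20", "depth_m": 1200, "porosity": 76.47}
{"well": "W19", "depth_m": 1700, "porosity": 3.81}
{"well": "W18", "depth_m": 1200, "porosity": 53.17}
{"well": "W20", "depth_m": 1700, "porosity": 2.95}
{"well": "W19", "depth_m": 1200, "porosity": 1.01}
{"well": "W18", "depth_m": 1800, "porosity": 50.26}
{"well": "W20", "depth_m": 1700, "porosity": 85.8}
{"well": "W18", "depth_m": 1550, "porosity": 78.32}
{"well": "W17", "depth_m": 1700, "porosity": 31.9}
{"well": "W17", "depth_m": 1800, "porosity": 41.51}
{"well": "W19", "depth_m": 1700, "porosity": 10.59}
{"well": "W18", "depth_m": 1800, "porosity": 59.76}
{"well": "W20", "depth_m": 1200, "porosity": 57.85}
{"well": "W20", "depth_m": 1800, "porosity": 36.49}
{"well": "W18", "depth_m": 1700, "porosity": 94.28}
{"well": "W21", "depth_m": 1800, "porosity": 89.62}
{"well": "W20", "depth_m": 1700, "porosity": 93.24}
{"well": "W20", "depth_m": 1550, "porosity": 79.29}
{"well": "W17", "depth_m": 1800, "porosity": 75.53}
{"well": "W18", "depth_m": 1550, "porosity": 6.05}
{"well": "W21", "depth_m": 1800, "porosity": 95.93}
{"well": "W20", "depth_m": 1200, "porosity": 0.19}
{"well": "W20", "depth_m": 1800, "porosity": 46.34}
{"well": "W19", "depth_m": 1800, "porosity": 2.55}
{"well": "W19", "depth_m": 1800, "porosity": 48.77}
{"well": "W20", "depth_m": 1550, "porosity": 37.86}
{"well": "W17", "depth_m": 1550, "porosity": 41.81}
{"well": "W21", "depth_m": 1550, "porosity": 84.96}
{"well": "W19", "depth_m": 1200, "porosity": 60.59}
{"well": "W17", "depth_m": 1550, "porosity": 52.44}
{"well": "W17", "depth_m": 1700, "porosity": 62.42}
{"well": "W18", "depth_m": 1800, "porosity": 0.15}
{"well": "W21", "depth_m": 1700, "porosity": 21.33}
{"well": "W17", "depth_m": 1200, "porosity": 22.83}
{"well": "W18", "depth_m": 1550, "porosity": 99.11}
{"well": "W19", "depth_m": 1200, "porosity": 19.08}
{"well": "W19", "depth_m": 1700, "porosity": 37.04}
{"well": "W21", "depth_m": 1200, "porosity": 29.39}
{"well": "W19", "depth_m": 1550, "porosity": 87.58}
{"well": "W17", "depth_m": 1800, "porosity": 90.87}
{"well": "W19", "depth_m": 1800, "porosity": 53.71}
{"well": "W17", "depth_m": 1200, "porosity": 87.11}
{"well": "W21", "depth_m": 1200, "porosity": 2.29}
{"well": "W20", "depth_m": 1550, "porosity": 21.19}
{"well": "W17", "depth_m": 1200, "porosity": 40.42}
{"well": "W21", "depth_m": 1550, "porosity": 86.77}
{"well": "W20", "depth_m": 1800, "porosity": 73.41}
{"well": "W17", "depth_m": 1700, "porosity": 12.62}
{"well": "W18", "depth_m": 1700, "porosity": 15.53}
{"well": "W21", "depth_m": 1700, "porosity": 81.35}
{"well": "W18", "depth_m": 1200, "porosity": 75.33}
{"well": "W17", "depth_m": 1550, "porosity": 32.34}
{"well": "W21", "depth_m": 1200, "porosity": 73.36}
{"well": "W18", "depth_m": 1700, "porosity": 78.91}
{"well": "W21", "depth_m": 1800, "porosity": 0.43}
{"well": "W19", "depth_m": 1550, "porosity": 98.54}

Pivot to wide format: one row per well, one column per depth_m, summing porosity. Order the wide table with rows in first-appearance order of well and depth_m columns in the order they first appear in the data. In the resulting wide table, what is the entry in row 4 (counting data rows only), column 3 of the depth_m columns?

With rows in first-appearance order of well, row 4 is well=W20. depth_m columns in first-appearance order: 1550, 1200, 1700, 1800; column 3 is 1700.
Long rows with well=W20, depth_m=1700: 2.95 + 85.8 + 93.24 = 181.99.

181.99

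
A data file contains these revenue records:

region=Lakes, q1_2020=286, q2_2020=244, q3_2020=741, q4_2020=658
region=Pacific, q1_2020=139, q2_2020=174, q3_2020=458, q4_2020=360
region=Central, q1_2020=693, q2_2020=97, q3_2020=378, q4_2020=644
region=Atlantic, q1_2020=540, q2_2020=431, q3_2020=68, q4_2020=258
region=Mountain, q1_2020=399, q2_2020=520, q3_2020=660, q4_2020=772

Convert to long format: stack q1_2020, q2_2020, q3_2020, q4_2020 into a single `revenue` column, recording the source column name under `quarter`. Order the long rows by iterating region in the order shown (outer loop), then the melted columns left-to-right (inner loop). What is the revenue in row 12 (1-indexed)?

644

20 rows total (5 × 4). Row 12: index ⌊(12-1)/4⌋ = 2 into region → Central; (12-1) mod 4 = 3 into the melted columns → q4_2020.
So row 12 is (Central, q4_2020, 644); revenue = 644.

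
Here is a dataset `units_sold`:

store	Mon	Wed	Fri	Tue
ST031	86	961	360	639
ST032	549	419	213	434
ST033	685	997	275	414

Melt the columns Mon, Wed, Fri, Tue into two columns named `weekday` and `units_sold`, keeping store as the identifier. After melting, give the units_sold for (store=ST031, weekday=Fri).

360

Unpivoting turns each (store, wide-column) pair into one long row.
The wide cell at row ST031, column Fri holds 360, so the long row (ST031, Fri) has units_sold=360.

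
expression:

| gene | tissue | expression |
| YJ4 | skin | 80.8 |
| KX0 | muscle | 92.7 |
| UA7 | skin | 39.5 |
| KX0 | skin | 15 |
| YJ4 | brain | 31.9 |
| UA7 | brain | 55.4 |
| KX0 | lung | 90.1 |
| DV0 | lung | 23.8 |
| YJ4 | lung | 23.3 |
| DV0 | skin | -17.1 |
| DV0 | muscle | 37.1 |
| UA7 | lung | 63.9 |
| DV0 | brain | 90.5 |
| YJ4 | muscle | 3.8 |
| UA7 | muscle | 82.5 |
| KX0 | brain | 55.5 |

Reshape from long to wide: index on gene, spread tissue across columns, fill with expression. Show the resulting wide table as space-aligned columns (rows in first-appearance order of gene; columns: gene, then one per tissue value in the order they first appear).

Columns: gene plus the 4 distinct tissue values (skin, muscle, brain, lung).
For example, row YJ4 column skin takes expression=80.8 from the long row (YJ4, skin).

gene  skin   muscle  brain  lung
YJ4   80.8   3.8     31.9   23.3
KX0   15     92.7    55.5   90.1
UA7   39.5   82.5    55.4   63.9
DV0   -17.1  37.1    90.5   23.8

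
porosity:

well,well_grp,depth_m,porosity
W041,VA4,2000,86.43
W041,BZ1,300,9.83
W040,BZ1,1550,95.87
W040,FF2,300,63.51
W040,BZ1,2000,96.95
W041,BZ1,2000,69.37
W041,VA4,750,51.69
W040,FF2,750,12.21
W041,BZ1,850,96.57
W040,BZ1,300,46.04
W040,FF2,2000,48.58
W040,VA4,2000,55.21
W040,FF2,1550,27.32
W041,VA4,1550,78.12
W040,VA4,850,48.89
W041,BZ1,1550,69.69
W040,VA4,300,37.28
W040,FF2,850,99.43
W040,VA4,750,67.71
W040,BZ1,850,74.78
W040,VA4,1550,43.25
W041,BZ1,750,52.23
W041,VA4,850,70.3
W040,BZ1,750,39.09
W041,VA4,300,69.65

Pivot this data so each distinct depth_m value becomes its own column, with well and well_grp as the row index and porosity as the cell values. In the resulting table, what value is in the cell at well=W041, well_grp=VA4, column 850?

70.3

Wide layout: rows indexed by well and well_grp, columns are the 5 distinct depth_m values (2000, 300, 1550, 750, 850).
Cell (well=W041, well_grp=VA4, depth_m=850) draws from the long row where well=W041, well_grp=VA4 and depth_m=850, which has porosity=70.3.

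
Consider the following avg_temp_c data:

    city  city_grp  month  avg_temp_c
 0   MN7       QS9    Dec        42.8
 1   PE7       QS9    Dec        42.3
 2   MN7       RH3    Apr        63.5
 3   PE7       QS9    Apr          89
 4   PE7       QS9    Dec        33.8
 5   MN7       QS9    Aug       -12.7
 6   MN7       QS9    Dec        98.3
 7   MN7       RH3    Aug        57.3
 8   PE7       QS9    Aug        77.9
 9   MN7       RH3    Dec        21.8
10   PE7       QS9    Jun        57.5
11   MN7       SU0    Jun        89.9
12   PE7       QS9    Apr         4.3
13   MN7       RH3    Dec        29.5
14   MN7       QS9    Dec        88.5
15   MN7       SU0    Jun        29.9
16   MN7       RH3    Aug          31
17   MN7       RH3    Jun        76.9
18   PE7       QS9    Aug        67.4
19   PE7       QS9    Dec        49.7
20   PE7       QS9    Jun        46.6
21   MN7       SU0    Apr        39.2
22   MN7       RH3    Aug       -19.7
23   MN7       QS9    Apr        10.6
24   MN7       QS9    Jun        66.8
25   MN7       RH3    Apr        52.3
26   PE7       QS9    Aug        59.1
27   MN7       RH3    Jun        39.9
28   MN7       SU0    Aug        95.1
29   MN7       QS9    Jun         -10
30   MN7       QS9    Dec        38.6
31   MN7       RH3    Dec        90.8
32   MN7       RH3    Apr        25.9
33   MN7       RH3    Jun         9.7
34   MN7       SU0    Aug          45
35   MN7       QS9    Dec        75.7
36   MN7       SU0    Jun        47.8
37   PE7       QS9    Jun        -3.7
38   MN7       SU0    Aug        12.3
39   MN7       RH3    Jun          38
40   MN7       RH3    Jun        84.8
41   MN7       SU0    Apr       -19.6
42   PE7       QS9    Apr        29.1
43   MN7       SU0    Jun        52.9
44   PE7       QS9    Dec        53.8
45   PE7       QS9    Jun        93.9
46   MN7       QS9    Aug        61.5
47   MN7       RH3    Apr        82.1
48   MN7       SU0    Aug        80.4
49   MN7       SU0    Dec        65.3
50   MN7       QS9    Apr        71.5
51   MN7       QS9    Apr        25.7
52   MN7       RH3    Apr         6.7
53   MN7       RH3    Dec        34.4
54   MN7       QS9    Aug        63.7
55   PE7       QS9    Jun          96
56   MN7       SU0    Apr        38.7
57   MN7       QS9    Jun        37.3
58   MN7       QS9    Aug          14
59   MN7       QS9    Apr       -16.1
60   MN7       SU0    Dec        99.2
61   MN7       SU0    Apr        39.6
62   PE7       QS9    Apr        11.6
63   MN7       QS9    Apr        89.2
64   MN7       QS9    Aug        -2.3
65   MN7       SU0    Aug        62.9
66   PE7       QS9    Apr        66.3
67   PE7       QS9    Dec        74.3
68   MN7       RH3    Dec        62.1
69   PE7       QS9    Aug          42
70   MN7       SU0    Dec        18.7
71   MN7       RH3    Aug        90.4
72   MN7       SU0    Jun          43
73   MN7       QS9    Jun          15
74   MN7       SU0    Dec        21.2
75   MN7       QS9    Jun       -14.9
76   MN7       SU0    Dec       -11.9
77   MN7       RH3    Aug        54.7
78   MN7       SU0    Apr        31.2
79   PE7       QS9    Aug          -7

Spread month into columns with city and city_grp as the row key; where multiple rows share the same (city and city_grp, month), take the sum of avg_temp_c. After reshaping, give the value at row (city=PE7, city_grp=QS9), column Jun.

Rows with city=PE7, city_grp=QS9 and month=Jun: avg_temp_c values are 57.5, 46.6, -3.7, 93.9, 96.
57.5 + 46.6 + -3.7 + 93.9 + 96 = 290.3.

290.3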